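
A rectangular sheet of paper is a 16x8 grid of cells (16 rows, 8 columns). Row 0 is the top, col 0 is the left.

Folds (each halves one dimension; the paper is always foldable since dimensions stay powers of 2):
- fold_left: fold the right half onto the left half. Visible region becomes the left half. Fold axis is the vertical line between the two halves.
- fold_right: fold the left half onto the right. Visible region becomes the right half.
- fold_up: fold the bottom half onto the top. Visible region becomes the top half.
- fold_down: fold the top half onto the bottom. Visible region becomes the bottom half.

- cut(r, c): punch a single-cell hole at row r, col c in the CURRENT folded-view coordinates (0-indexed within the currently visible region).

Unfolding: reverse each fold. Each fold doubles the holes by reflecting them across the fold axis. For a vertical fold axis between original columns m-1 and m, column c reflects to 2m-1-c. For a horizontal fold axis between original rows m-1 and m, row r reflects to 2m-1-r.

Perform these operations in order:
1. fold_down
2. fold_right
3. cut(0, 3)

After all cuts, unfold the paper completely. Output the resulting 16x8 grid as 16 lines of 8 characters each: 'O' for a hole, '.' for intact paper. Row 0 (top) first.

Answer: ........
........
........
........
........
........
........
O......O
O......O
........
........
........
........
........
........
........

Derivation:
Op 1 fold_down: fold axis h@8; visible region now rows[8,16) x cols[0,8) = 8x8
Op 2 fold_right: fold axis v@4; visible region now rows[8,16) x cols[4,8) = 8x4
Op 3 cut(0, 3): punch at orig (8,7); cuts so far [(8, 7)]; region rows[8,16) x cols[4,8) = 8x4
Unfold 1 (reflect across v@4): 2 holes -> [(8, 0), (8, 7)]
Unfold 2 (reflect across h@8): 4 holes -> [(7, 0), (7, 7), (8, 0), (8, 7)]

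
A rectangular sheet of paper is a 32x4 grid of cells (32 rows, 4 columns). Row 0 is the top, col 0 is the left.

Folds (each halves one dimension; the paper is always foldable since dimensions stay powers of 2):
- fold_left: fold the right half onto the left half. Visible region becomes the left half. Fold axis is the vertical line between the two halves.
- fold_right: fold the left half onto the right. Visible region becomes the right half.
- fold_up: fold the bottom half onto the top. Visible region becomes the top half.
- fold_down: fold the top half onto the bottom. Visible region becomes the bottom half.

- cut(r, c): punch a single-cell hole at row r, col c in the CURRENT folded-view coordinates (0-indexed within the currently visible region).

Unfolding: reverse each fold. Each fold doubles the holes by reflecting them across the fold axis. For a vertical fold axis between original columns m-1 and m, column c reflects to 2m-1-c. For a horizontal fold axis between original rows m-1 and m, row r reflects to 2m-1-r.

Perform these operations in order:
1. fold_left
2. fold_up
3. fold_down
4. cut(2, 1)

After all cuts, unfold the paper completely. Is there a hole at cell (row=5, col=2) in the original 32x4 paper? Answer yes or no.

Answer: yes

Derivation:
Op 1 fold_left: fold axis v@2; visible region now rows[0,32) x cols[0,2) = 32x2
Op 2 fold_up: fold axis h@16; visible region now rows[0,16) x cols[0,2) = 16x2
Op 3 fold_down: fold axis h@8; visible region now rows[8,16) x cols[0,2) = 8x2
Op 4 cut(2, 1): punch at orig (10,1); cuts so far [(10, 1)]; region rows[8,16) x cols[0,2) = 8x2
Unfold 1 (reflect across h@8): 2 holes -> [(5, 1), (10, 1)]
Unfold 2 (reflect across h@16): 4 holes -> [(5, 1), (10, 1), (21, 1), (26, 1)]
Unfold 3 (reflect across v@2): 8 holes -> [(5, 1), (5, 2), (10, 1), (10, 2), (21, 1), (21, 2), (26, 1), (26, 2)]
Holes: [(5, 1), (5, 2), (10, 1), (10, 2), (21, 1), (21, 2), (26, 1), (26, 2)]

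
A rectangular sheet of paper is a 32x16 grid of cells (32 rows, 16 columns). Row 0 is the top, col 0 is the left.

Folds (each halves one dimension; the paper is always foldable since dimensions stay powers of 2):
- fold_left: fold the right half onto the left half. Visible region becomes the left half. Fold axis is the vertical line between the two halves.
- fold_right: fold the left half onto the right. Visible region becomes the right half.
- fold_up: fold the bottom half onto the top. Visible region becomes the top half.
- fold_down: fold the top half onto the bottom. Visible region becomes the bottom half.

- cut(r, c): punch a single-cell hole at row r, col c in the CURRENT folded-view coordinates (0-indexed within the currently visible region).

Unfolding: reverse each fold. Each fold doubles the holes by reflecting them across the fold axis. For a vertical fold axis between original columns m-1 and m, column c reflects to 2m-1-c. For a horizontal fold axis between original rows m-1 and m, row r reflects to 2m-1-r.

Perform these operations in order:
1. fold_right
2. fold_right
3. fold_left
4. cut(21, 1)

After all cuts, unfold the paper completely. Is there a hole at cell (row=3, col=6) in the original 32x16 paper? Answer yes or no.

Op 1 fold_right: fold axis v@8; visible region now rows[0,32) x cols[8,16) = 32x8
Op 2 fold_right: fold axis v@12; visible region now rows[0,32) x cols[12,16) = 32x4
Op 3 fold_left: fold axis v@14; visible region now rows[0,32) x cols[12,14) = 32x2
Op 4 cut(21, 1): punch at orig (21,13); cuts so far [(21, 13)]; region rows[0,32) x cols[12,14) = 32x2
Unfold 1 (reflect across v@14): 2 holes -> [(21, 13), (21, 14)]
Unfold 2 (reflect across v@12): 4 holes -> [(21, 9), (21, 10), (21, 13), (21, 14)]
Unfold 3 (reflect across v@8): 8 holes -> [(21, 1), (21, 2), (21, 5), (21, 6), (21, 9), (21, 10), (21, 13), (21, 14)]
Holes: [(21, 1), (21, 2), (21, 5), (21, 6), (21, 9), (21, 10), (21, 13), (21, 14)]

Answer: no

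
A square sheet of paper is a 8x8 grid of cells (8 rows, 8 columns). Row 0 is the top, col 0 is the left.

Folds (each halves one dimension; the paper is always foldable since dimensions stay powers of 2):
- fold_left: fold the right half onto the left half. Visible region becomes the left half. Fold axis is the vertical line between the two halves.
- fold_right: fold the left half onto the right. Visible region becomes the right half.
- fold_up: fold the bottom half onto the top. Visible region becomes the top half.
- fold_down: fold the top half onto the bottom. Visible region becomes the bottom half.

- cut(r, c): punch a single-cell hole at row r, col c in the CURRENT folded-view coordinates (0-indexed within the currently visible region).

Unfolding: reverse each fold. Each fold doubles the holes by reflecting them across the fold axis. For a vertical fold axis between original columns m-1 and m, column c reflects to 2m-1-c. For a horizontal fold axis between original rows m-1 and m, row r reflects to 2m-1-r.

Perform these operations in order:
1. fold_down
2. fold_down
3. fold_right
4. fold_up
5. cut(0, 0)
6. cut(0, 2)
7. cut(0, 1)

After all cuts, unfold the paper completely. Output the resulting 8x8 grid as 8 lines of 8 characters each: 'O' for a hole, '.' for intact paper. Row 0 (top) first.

Answer: .OOOOOO.
.OOOOOO.
.OOOOOO.
.OOOOOO.
.OOOOOO.
.OOOOOO.
.OOOOOO.
.OOOOOO.

Derivation:
Op 1 fold_down: fold axis h@4; visible region now rows[4,8) x cols[0,8) = 4x8
Op 2 fold_down: fold axis h@6; visible region now rows[6,8) x cols[0,8) = 2x8
Op 3 fold_right: fold axis v@4; visible region now rows[6,8) x cols[4,8) = 2x4
Op 4 fold_up: fold axis h@7; visible region now rows[6,7) x cols[4,8) = 1x4
Op 5 cut(0, 0): punch at orig (6,4); cuts so far [(6, 4)]; region rows[6,7) x cols[4,8) = 1x4
Op 6 cut(0, 2): punch at orig (6,6); cuts so far [(6, 4), (6, 6)]; region rows[6,7) x cols[4,8) = 1x4
Op 7 cut(0, 1): punch at orig (6,5); cuts so far [(6, 4), (6, 5), (6, 6)]; region rows[6,7) x cols[4,8) = 1x4
Unfold 1 (reflect across h@7): 6 holes -> [(6, 4), (6, 5), (6, 6), (7, 4), (7, 5), (7, 6)]
Unfold 2 (reflect across v@4): 12 holes -> [(6, 1), (6, 2), (6, 3), (6, 4), (6, 5), (6, 6), (7, 1), (7, 2), (7, 3), (7, 4), (7, 5), (7, 6)]
Unfold 3 (reflect across h@6): 24 holes -> [(4, 1), (4, 2), (4, 3), (4, 4), (4, 5), (4, 6), (5, 1), (5, 2), (5, 3), (5, 4), (5, 5), (5, 6), (6, 1), (6, 2), (6, 3), (6, 4), (6, 5), (6, 6), (7, 1), (7, 2), (7, 3), (7, 4), (7, 5), (7, 6)]
Unfold 4 (reflect across h@4): 48 holes -> [(0, 1), (0, 2), (0, 3), (0, 4), (0, 5), (0, 6), (1, 1), (1, 2), (1, 3), (1, 4), (1, 5), (1, 6), (2, 1), (2, 2), (2, 3), (2, 4), (2, 5), (2, 6), (3, 1), (3, 2), (3, 3), (3, 4), (3, 5), (3, 6), (4, 1), (4, 2), (4, 3), (4, 4), (4, 5), (4, 6), (5, 1), (5, 2), (5, 3), (5, 4), (5, 5), (5, 6), (6, 1), (6, 2), (6, 3), (6, 4), (6, 5), (6, 6), (7, 1), (7, 2), (7, 3), (7, 4), (7, 5), (7, 6)]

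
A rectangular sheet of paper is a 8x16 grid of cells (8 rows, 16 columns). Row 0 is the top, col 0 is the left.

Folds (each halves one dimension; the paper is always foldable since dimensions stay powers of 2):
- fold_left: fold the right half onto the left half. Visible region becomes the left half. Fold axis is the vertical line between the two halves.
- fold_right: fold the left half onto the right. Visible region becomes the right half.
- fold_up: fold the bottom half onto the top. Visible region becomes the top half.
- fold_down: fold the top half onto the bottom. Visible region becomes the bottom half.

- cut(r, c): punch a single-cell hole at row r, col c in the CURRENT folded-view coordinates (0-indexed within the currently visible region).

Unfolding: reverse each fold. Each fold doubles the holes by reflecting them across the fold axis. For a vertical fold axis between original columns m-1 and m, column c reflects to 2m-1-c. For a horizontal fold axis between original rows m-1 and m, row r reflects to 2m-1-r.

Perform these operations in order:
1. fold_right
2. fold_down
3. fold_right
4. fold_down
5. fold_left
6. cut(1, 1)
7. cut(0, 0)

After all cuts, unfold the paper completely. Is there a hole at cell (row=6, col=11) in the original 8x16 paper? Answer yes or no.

Answer: yes

Derivation:
Op 1 fold_right: fold axis v@8; visible region now rows[0,8) x cols[8,16) = 8x8
Op 2 fold_down: fold axis h@4; visible region now rows[4,8) x cols[8,16) = 4x8
Op 3 fold_right: fold axis v@12; visible region now rows[4,8) x cols[12,16) = 4x4
Op 4 fold_down: fold axis h@6; visible region now rows[6,8) x cols[12,16) = 2x4
Op 5 fold_left: fold axis v@14; visible region now rows[6,8) x cols[12,14) = 2x2
Op 6 cut(1, 1): punch at orig (7,13); cuts so far [(7, 13)]; region rows[6,8) x cols[12,14) = 2x2
Op 7 cut(0, 0): punch at orig (6,12); cuts so far [(6, 12), (7, 13)]; region rows[6,8) x cols[12,14) = 2x2
Unfold 1 (reflect across v@14): 4 holes -> [(6, 12), (6, 15), (7, 13), (7, 14)]
Unfold 2 (reflect across h@6): 8 holes -> [(4, 13), (4, 14), (5, 12), (5, 15), (6, 12), (6, 15), (7, 13), (7, 14)]
Unfold 3 (reflect across v@12): 16 holes -> [(4, 9), (4, 10), (4, 13), (4, 14), (5, 8), (5, 11), (5, 12), (5, 15), (6, 8), (6, 11), (6, 12), (6, 15), (7, 9), (7, 10), (7, 13), (7, 14)]
Unfold 4 (reflect across h@4): 32 holes -> [(0, 9), (0, 10), (0, 13), (0, 14), (1, 8), (1, 11), (1, 12), (1, 15), (2, 8), (2, 11), (2, 12), (2, 15), (3, 9), (3, 10), (3, 13), (3, 14), (4, 9), (4, 10), (4, 13), (4, 14), (5, 8), (5, 11), (5, 12), (5, 15), (6, 8), (6, 11), (6, 12), (6, 15), (7, 9), (7, 10), (7, 13), (7, 14)]
Unfold 5 (reflect across v@8): 64 holes -> [(0, 1), (0, 2), (0, 5), (0, 6), (0, 9), (0, 10), (0, 13), (0, 14), (1, 0), (1, 3), (1, 4), (1, 7), (1, 8), (1, 11), (1, 12), (1, 15), (2, 0), (2, 3), (2, 4), (2, 7), (2, 8), (2, 11), (2, 12), (2, 15), (3, 1), (3, 2), (3, 5), (3, 6), (3, 9), (3, 10), (3, 13), (3, 14), (4, 1), (4, 2), (4, 5), (4, 6), (4, 9), (4, 10), (4, 13), (4, 14), (5, 0), (5, 3), (5, 4), (5, 7), (5, 8), (5, 11), (5, 12), (5, 15), (6, 0), (6, 3), (6, 4), (6, 7), (6, 8), (6, 11), (6, 12), (6, 15), (7, 1), (7, 2), (7, 5), (7, 6), (7, 9), (7, 10), (7, 13), (7, 14)]
Holes: [(0, 1), (0, 2), (0, 5), (0, 6), (0, 9), (0, 10), (0, 13), (0, 14), (1, 0), (1, 3), (1, 4), (1, 7), (1, 8), (1, 11), (1, 12), (1, 15), (2, 0), (2, 3), (2, 4), (2, 7), (2, 8), (2, 11), (2, 12), (2, 15), (3, 1), (3, 2), (3, 5), (3, 6), (3, 9), (3, 10), (3, 13), (3, 14), (4, 1), (4, 2), (4, 5), (4, 6), (4, 9), (4, 10), (4, 13), (4, 14), (5, 0), (5, 3), (5, 4), (5, 7), (5, 8), (5, 11), (5, 12), (5, 15), (6, 0), (6, 3), (6, 4), (6, 7), (6, 8), (6, 11), (6, 12), (6, 15), (7, 1), (7, 2), (7, 5), (7, 6), (7, 9), (7, 10), (7, 13), (7, 14)]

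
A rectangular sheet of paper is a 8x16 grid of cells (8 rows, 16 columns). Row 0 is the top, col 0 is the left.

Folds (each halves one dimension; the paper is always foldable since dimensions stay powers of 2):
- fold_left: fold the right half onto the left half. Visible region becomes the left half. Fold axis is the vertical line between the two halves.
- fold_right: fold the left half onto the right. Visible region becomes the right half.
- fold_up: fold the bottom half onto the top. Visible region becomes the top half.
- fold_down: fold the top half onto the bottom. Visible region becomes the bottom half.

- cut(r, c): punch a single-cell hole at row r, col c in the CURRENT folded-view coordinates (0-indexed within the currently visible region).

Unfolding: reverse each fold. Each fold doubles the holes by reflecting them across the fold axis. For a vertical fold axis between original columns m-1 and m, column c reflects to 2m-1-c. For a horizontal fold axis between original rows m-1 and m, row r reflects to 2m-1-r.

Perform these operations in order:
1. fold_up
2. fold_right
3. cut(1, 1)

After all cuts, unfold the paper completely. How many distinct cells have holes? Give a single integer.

Op 1 fold_up: fold axis h@4; visible region now rows[0,4) x cols[0,16) = 4x16
Op 2 fold_right: fold axis v@8; visible region now rows[0,4) x cols[8,16) = 4x8
Op 3 cut(1, 1): punch at orig (1,9); cuts so far [(1, 9)]; region rows[0,4) x cols[8,16) = 4x8
Unfold 1 (reflect across v@8): 2 holes -> [(1, 6), (1, 9)]
Unfold 2 (reflect across h@4): 4 holes -> [(1, 6), (1, 9), (6, 6), (6, 9)]

Answer: 4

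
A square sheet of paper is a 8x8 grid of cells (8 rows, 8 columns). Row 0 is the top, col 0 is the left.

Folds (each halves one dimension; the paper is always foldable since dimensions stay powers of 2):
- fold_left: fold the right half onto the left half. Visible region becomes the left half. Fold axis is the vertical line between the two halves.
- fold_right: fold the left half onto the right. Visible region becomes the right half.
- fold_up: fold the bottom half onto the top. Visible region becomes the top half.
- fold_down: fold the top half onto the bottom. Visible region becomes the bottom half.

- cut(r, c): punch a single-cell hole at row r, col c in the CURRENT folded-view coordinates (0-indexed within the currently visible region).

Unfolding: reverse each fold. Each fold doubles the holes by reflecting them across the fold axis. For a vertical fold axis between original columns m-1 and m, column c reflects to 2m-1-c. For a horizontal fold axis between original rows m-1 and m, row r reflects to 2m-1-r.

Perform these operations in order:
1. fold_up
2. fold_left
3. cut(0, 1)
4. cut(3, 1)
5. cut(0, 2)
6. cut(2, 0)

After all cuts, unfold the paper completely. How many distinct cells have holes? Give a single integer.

Op 1 fold_up: fold axis h@4; visible region now rows[0,4) x cols[0,8) = 4x8
Op 2 fold_left: fold axis v@4; visible region now rows[0,4) x cols[0,4) = 4x4
Op 3 cut(0, 1): punch at orig (0,1); cuts so far [(0, 1)]; region rows[0,4) x cols[0,4) = 4x4
Op 4 cut(3, 1): punch at orig (3,1); cuts so far [(0, 1), (3, 1)]; region rows[0,4) x cols[0,4) = 4x4
Op 5 cut(0, 2): punch at orig (0,2); cuts so far [(0, 1), (0, 2), (3, 1)]; region rows[0,4) x cols[0,4) = 4x4
Op 6 cut(2, 0): punch at orig (2,0); cuts so far [(0, 1), (0, 2), (2, 0), (3, 1)]; region rows[0,4) x cols[0,4) = 4x4
Unfold 1 (reflect across v@4): 8 holes -> [(0, 1), (0, 2), (0, 5), (0, 6), (2, 0), (2, 7), (3, 1), (3, 6)]
Unfold 2 (reflect across h@4): 16 holes -> [(0, 1), (0, 2), (0, 5), (0, 6), (2, 0), (2, 7), (3, 1), (3, 6), (4, 1), (4, 6), (5, 0), (5, 7), (7, 1), (7, 2), (7, 5), (7, 6)]

Answer: 16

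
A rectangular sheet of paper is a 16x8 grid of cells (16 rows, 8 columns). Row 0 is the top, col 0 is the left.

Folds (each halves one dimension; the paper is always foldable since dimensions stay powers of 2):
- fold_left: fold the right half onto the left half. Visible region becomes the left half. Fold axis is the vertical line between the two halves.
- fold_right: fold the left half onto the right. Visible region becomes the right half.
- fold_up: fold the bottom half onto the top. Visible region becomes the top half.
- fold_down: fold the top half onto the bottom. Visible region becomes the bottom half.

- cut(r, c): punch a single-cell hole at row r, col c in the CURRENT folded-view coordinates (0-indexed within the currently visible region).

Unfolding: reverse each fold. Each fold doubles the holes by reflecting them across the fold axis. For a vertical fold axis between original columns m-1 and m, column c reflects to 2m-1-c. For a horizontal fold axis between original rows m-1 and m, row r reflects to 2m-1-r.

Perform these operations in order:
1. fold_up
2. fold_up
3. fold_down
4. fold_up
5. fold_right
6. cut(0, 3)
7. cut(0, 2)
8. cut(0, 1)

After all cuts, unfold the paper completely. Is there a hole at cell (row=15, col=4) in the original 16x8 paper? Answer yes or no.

Answer: no

Derivation:
Op 1 fold_up: fold axis h@8; visible region now rows[0,8) x cols[0,8) = 8x8
Op 2 fold_up: fold axis h@4; visible region now rows[0,4) x cols[0,8) = 4x8
Op 3 fold_down: fold axis h@2; visible region now rows[2,4) x cols[0,8) = 2x8
Op 4 fold_up: fold axis h@3; visible region now rows[2,3) x cols[0,8) = 1x8
Op 5 fold_right: fold axis v@4; visible region now rows[2,3) x cols[4,8) = 1x4
Op 6 cut(0, 3): punch at orig (2,7); cuts so far [(2, 7)]; region rows[2,3) x cols[4,8) = 1x4
Op 7 cut(0, 2): punch at orig (2,6); cuts so far [(2, 6), (2, 7)]; region rows[2,3) x cols[4,8) = 1x4
Op 8 cut(0, 1): punch at orig (2,5); cuts so far [(2, 5), (2, 6), (2, 7)]; region rows[2,3) x cols[4,8) = 1x4
Unfold 1 (reflect across v@4): 6 holes -> [(2, 0), (2, 1), (2, 2), (2, 5), (2, 6), (2, 7)]
Unfold 2 (reflect across h@3): 12 holes -> [(2, 0), (2, 1), (2, 2), (2, 5), (2, 6), (2, 7), (3, 0), (3, 1), (3, 2), (3, 5), (3, 6), (3, 7)]
Unfold 3 (reflect across h@2): 24 holes -> [(0, 0), (0, 1), (0, 2), (0, 5), (0, 6), (0, 7), (1, 0), (1, 1), (1, 2), (1, 5), (1, 6), (1, 7), (2, 0), (2, 1), (2, 2), (2, 5), (2, 6), (2, 7), (3, 0), (3, 1), (3, 2), (3, 5), (3, 6), (3, 7)]
Unfold 4 (reflect across h@4): 48 holes -> [(0, 0), (0, 1), (0, 2), (0, 5), (0, 6), (0, 7), (1, 0), (1, 1), (1, 2), (1, 5), (1, 6), (1, 7), (2, 0), (2, 1), (2, 2), (2, 5), (2, 6), (2, 7), (3, 0), (3, 1), (3, 2), (3, 5), (3, 6), (3, 7), (4, 0), (4, 1), (4, 2), (4, 5), (4, 6), (4, 7), (5, 0), (5, 1), (5, 2), (5, 5), (5, 6), (5, 7), (6, 0), (6, 1), (6, 2), (6, 5), (6, 6), (6, 7), (7, 0), (7, 1), (7, 2), (7, 5), (7, 6), (7, 7)]
Unfold 5 (reflect across h@8): 96 holes -> [(0, 0), (0, 1), (0, 2), (0, 5), (0, 6), (0, 7), (1, 0), (1, 1), (1, 2), (1, 5), (1, 6), (1, 7), (2, 0), (2, 1), (2, 2), (2, 5), (2, 6), (2, 7), (3, 0), (3, 1), (3, 2), (3, 5), (3, 6), (3, 7), (4, 0), (4, 1), (4, 2), (4, 5), (4, 6), (4, 7), (5, 0), (5, 1), (5, 2), (5, 5), (5, 6), (5, 7), (6, 0), (6, 1), (6, 2), (6, 5), (6, 6), (6, 7), (7, 0), (7, 1), (7, 2), (7, 5), (7, 6), (7, 7), (8, 0), (8, 1), (8, 2), (8, 5), (8, 6), (8, 7), (9, 0), (9, 1), (9, 2), (9, 5), (9, 6), (9, 7), (10, 0), (10, 1), (10, 2), (10, 5), (10, 6), (10, 7), (11, 0), (11, 1), (11, 2), (11, 5), (11, 6), (11, 7), (12, 0), (12, 1), (12, 2), (12, 5), (12, 6), (12, 7), (13, 0), (13, 1), (13, 2), (13, 5), (13, 6), (13, 7), (14, 0), (14, 1), (14, 2), (14, 5), (14, 6), (14, 7), (15, 0), (15, 1), (15, 2), (15, 5), (15, 6), (15, 7)]
Holes: [(0, 0), (0, 1), (0, 2), (0, 5), (0, 6), (0, 7), (1, 0), (1, 1), (1, 2), (1, 5), (1, 6), (1, 7), (2, 0), (2, 1), (2, 2), (2, 5), (2, 6), (2, 7), (3, 0), (3, 1), (3, 2), (3, 5), (3, 6), (3, 7), (4, 0), (4, 1), (4, 2), (4, 5), (4, 6), (4, 7), (5, 0), (5, 1), (5, 2), (5, 5), (5, 6), (5, 7), (6, 0), (6, 1), (6, 2), (6, 5), (6, 6), (6, 7), (7, 0), (7, 1), (7, 2), (7, 5), (7, 6), (7, 7), (8, 0), (8, 1), (8, 2), (8, 5), (8, 6), (8, 7), (9, 0), (9, 1), (9, 2), (9, 5), (9, 6), (9, 7), (10, 0), (10, 1), (10, 2), (10, 5), (10, 6), (10, 7), (11, 0), (11, 1), (11, 2), (11, 5), (11, 6), (11, 7), (12, 0), (12, 1), (12, 2), (12, 5), (12, 6), (12, 7), (13, 0), (13, 1), (13, 2), (13, 5), (13, 6), (13, 7), (14, 0), (14, 1), (14, 2), (14, 5), (14, 6), (14, 7), (15, 0), (15, 1), (15, 2), (15, 5), (15, 6), (15, 7)]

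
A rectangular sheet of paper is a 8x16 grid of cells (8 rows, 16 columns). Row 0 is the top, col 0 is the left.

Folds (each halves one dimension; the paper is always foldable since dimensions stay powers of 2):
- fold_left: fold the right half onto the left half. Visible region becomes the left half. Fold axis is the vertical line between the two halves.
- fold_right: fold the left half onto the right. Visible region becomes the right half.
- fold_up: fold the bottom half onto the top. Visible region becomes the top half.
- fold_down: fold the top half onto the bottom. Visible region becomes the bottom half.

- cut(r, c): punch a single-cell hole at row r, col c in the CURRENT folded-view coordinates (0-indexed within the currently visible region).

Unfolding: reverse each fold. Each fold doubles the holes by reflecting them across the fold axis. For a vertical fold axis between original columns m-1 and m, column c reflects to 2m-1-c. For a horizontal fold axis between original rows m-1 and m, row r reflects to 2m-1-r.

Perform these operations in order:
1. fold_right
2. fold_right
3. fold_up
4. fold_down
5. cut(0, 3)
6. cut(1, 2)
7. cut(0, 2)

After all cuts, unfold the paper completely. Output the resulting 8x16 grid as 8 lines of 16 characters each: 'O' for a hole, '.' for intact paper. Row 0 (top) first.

Op 1 fold_right: fold axis v@8; visible region now rows[0,8) x cols[8,16) = 8x8
Op 2 fold_right: fold axis v@12; visible region now rows[0,8) x cols[12,16) = 8x4
Op 3 fold_up: fold axis h@4; visible region now rows[0,4) x cols[12,16) = 4x4
Op 4 fold_down: fold axis h@2; visible region now rows[2,4) x cols[12,16) = 2x4
Op 5 cut(0, 3): punch at orig (2,15); cuts so far [(2, 15)]; region rows[2,4) x cols[12,16) = 2x4
Op 6 cut(1, 2): punch at orig (3,14); cuts so far [(2, 15), (3, 14)]; region rows[2,4) x cols[12,16) = 2x4
Op 7 cut(0, 2): punch at orig (2,14); cuts so far [(2, 14), (2, 15), (3, 14)]; region rows[2,4) x cols[12,16) = 2x4
Unfold 1 (reflect across h@2): 6 holes -> [(0, 14), (1, 14), (1, 15), (2, 14), (2, 15), (3, 14)]
Unfold 2 (reflect across h@4): 12 holes -> [(0, 14), (1, 14), (1, 15), (2, 14), (2, 15), (3, 14), (4, 14), (5, 14), (5, 15), (6, 14), (6, 15), (7, 14)]
Unfold 3 (reflect across v@12): 24 holes -> [(0, 9), (0, 14), (1, 8), (1, 9), (1, 14), (1, 15), (2, 8), (2, 9), (2, 14), (2, 15), (3, 9), (3, 14), (4, 9), (4, 14), (5, 8), (5, 9), (5, 14), (5, 15), (6, 8), (6, 9), (6, 14), (6, 15), (7, 9), (7, 14)]
Unfold 4 (reflect across v@8): 48 holes -> [(0, 1), (0, 6), (0, 9), (0, 14), (1, 0), (1, 1), (1, 6), (1, 7), (1, 8), (1, 9), (1, 14), (1, 15), (2, 0), (2, 1), (2, 6), (2, 7), (2, 8), (2, 9), (2, 14), (2, 15), (3, 1), (3, 6), (3, 9), (3, 14), (4, 1), (4, 6), (4, 9), (4, 14), (5, 0), (5, 1), (5, 6), (5, 7), (5, 8), (5, 9), (5, 14), (5, 15), (6, 0), (6, 1), (6, 6), (6, 7), (6, 8), (6, 9), (6, 14), (6, 15), (7, 1), (7, 6), (7, 9), (7, 14)]

Answer: .O....O..O....O.
OO....OOOO....OO
OO....OOOO....OO
.O....O..O....O.
.O....O..O....O.
OO....OOOO....OO
OO....OOOO....OO
.O....O..O....O.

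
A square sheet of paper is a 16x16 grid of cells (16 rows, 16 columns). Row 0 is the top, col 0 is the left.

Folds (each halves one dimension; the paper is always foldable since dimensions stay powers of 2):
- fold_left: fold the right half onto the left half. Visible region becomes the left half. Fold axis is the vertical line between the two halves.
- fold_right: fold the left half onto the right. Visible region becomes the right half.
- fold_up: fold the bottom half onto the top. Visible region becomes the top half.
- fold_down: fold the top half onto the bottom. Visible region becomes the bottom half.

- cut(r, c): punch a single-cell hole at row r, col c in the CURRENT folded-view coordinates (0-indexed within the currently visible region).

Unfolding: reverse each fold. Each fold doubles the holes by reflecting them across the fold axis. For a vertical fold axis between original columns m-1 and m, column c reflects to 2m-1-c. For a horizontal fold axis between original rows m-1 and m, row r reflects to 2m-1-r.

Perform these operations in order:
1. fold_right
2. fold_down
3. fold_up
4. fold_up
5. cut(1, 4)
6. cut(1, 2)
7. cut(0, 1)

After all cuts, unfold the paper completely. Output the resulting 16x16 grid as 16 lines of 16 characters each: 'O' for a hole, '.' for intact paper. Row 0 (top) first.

Op 1 fold_right: fold axis v@8; visible region now rows[0,16) x cols[8,16) = 16x8
Op 2 fold_down: fold axis h@8; visible region now rows[8,16) x cols[8,16) = 8x8
Op 3 fold_up: fold axis h@12; visible region now rows[8,12) x cols[8,16) = 4x8
Op 4 fold_up: fold axis h@10; visible region now rows[8,10) x cols[8,16) = 2x8
Op 5 cut(1, 4): punch at orig (9,12); cuts so far [(9, 12)]; region rows[8,10) x cols[8,16) = 2x8
Op 6 cut(1, 2): punch at orig (9,10); cuts so far [(9, 10), (9, 12)]; region rows[8,10) x cols[8,16) = 2x8
Op 7 cut(0, 1): punch at orig (8,9); cuts so far [(8, 9), (9, 10), (9, 12)]; region rows[8,10) x cols[8,16) = 2x8
Unfold 1 (reflect across h@10): 6 holes -> [(8, 9), (9, 10), (9, 12), (10, 10), (10, 12), (11, 9)]
Unfold 2 (reflect across h@12): 12 holes -> [(8, 9), (9, 10), (9, 12), (10, 10), (10, 12), (11, 9), (12, 9), (13, 10), (13, 12), (14, 10), (14, 12), (15, 9)]
Unfold 3 (reflect across h@8): 24 holes -> [(0, 9), (1, 10), (1, 12), (2, 10), (2, 12), (3, 9), (4, 9), (5, 10), (5, 12), (6, 10), (6, 12), (7, 9), (8, 9), (9, 10), (9, 12), (10, 10), (10, 12), (11, 9), (12, 9), (13, 10), (13, 12), (14, 10), (14, 12), (15, 9)]
Unfold 4 (reflect across v@8): 48 holes -> [(0, 6), (0, 9), (1, 3), (1, 5), (1, 10), (1, 12), (2, 3), (2, 5), (2, 10), (2, 12), (3, 6), (3, 9), (4, 6), (4, 9), (5, 3), (5, 5), (5, 10), (5, 12), (6, 3), (6, 5), (6, 10), (6, 12), (7, 6), (7, 9), (8, 6), (8, 9), (9, 3), (9, 5), (9, 10), (9, 12), (10, 3), (10, 5), (10, 10), (10, 12), (11, 6), (11, 9), (12, 6), (12, 9), (13, 3), (13, 5), (13, 10), (13, 12), (14, 3), (14, 5), (14, 10), (14, 12), (15, 6), (15, 9)]

Answer: ......O..O......
...O.O....O.O...
...O.O....O.O...
......O..O......
......O..O......
...O.O....O.O...
...O.O....O.O...
......O..O......
......O..O......
...O.O....O.O...
...O.O....O.O...
......O..O......
......O..O......
...O.O....O.O...
...O.O....O.O...
......O..O......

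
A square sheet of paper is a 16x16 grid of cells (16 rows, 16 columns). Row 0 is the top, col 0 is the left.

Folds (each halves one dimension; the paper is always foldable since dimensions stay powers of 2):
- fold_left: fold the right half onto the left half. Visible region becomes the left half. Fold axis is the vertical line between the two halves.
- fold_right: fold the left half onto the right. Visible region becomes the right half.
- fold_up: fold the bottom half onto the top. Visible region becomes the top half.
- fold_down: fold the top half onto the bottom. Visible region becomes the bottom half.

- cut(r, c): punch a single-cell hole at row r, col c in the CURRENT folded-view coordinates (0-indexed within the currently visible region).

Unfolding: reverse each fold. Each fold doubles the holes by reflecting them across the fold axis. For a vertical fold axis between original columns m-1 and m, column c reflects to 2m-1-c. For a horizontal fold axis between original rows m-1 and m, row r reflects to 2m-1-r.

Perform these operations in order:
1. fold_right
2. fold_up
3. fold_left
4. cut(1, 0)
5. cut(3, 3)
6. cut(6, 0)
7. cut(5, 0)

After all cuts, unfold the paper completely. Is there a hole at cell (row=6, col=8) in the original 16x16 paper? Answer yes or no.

Op 1 fold_right: fold axis v@8; visible region now rows[0,16) x cols[8,16) = 16x8
Op 2 fold_up: fold axis h@8; visible region now rows[0,8) x cols[8,16) = 8x8
Op 3 fold_left: fold axis v@12; visible region now rows[0,8) x cols[8,12) = 8x4
Op 4 cut(1, 0): punch at orig (1,8); cuts so far [(1, 8)]; region rows[0,8) x cols[8,12) = 8x4
Op 5 cut(3, 3): punch at orig (3,11); cuts so far [(1, 8), (3, 11)]; region rows[0,8) x cols[8,12) = 8x4
Op 6 cut(6, 0): punch at orig (6,8); cuts so far [(1, 8), (3, 11), (6, 8)]; region rows[0,8) x cols[8,12) = 8x4
Op 7 cut(5, 0): punch at orig (5,8); cuts so far [(1, 8), (3, 11), (5, 8), (6, 8)]; region rows[0,8) x cols[8,12) = 8x4
Unfold 1 (reflect across v@12): 8 holes -> [(1, 8), (1, 15), (3, 11), (3, 12), (5, 8), (5, 15), (6, 8), (6, 15)]
Unfold 2 (reflect across h@8): 16 holes -> [(1, 8), (1, 15), (3, 11), (3, 12), (5, 8), (5, 15), (6, 8), (6, 15), (9, 8), (9, 15), (10, 8), (10, 15), (12, 11), (12, 12), (14, 8), (14, 15)]
Unfold 3 (reflect across v@8): 32 holes -> [(1, 0), (1, 7), (1, 8), (1, 15), (3, 3), (3, 4), (3, 11), (3, 12), (5, 0), (5, 7), (5, 8), (5, 15), (6, 0), (6, 7), (6, 8), (6, 15), (9, 0), (9, 7), (9, 8), (9, 15), (10, 0), (10, 7), (10, 8), (10, 15), (12, 3), (12, 4), (12, 11), (12, 12), (14, 0), (14, 7), (14, 8), (14, 15)]
Holes: [(1, 0), (1, 7), (1, 8), (1, 15), (3, 3), (3, 4), (3, 11), (3, 12), (5, 0), (5, 7), (5, 8), (5, 15), (6, 0), (6, 7), (6, 8), (6, 15), (9, 0), (9, 7), (9, 8), (9, 15), (10, 0), (10, 7), (10, 8), (10, 15), (12, 3), (12, 4), (12, 11), (12, 12), (14, 0), (14, 7), (14, 8), (14, 15)]

Answer: yes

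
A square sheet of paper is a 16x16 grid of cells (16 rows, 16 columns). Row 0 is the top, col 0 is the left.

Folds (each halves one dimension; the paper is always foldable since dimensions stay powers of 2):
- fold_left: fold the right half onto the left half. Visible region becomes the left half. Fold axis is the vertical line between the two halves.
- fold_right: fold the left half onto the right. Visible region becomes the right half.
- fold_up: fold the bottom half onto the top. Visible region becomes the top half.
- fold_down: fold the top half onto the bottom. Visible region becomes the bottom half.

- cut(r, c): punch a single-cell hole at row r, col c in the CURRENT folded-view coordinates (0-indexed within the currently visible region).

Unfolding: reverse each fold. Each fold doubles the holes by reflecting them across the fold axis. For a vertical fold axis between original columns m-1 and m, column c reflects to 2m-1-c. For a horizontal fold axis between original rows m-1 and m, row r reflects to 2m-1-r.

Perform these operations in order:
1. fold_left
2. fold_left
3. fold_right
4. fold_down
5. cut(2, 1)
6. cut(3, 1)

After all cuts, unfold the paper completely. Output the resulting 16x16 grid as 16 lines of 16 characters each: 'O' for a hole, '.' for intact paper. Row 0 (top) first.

Answer: ................
................
................
................
O..OO..OO..OO..O
O..OO..OO..OO..O
................
................
................
................
O..OO..OO..OO..O
O..OO..OO..OO..O
................
................
................
................

Derivation:
Op 1 fold_left: fold axis v@8; visible region now rows[0,16) x cols[0,8) = 16x8
Op 2 fold_left: fold axis v@4; visible region now rows[0,16) x cols[0,4) = 16x4
Op 3 fold_right: fold axis v@2; visible region now rows[0,16) x cols[2,4) = 16x2
Op 4 fold_down: fold axis h@8; visible region now rows[8,16) x cols[2,4) = 8x2
Op 5 cut(2, 1): punch at orig (10,3); cuts so far [(10, 3)]; region rows[8,16) x cols[2,4) = 8x2
Op 6 cut(3, 1): punch at orig (11,3); cuts so far [(10, 3), (11, 3)]; region rows[8,16) x cols[2,4) = 8x2
Unfold 1 (reflect across h@8): 4 holes -> [(4, 3), (5, 3), (10, 3), (11, 3)]
Unfold 2 (reflect across v@2): 8 holes -> [(4, 0), (4, 3), (5, 0), (5, 3), (10, 0), (10, 3), (11, 0), (11, 3)]
Unfold 3 (reflect across v@4): 16 holes -> [(4, 0), (4, 3), (4, 4), (4, 7), (5, 0), (5, 3), (5, 4), (5, 7), (10, 0), (10, 3), (10, 4), (10, 7), (11, 0), (11, 3), (11, 4), (11, 7)]
Unfold 4 (reflect across v@8): 32 holes -> [(4, 0), (4, 3), (4, 4), (4, 7), (4, 8), (4, 11), (4, 12), (4, 15), (5, 0), (5, 3), (5, 4), (5, 7), (5, 8), (5, 11), (5, 12), (5, 15), (10, 0), (10, 3), (10, 4), (10, 7), (10, 8), (10, 11), (10, 12), (10, 15), (11, 0), (11, 3), (11, 4), (11, 7), (11, 8), (11, 11), (11, 12), (11, 15)]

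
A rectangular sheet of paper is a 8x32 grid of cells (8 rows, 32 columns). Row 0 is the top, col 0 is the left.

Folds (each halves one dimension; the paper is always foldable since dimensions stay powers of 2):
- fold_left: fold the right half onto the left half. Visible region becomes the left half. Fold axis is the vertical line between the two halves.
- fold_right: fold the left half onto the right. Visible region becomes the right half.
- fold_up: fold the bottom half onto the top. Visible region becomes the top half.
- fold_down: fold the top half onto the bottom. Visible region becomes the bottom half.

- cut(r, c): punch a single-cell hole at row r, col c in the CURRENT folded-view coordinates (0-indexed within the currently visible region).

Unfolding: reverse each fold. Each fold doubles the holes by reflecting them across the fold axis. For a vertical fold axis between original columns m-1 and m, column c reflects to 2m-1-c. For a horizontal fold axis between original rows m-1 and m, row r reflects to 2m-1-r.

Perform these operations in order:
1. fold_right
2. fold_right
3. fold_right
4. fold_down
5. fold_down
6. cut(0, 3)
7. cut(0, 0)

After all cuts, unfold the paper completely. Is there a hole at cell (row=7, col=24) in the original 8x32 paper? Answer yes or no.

Answer: no

Derivation:
Op 1 fold_right: fold axis v@16; visible region now rows[0,8) x cols[16,32) = 8x16
Op 2 fold_right: fold axis v@24; visible region now rows[0,8) x cols[24,32) = 8x8
Op 3 fold_right: fold axis v@28; visible region now rows[0,8) x cols[28,32) = 8x4
Op 4 fold_down: fold axis h@4; visible region now rows[4,8) x cols[28,32) = 4x4
Op 5 fold_down: fold axis h@6; visible region now rows[6,8) x cols[28,32) = 2x4
Op 6 cut(0, 3): punch at orig (6,31); cuts so far [(6, 31)]; region rows[6,8) x cols[28,32) = 2x4
Op 7 cut(0, 0): punch at orig (6,28); cuts so far [(6, 28), (6, 31)]; region rows[6,8) x cols[28,32) = 2x4
Unfold 1 (reflect across h@6): 4 holes -> [(5, 28), (5, 31), (6, 28), (6, 31)]
Unfold 2 (reflect across h@4): 8 holes -> [(1, 28), (1, 31), (2, 28), (2, 31), (5, 28), (5, 31), (6, 28), (6, 31)]
Unfold 3 (reflect across v@28): 16 holes -> [(1, 24), (1, 27), (1, 28), (1, 31), (2, 24), (2, 27), (2, 28), (2, 31), (5, 24), (5, 27), (5, 28), (5, 31), (6, 24), (6, 27), (6, 28), (6, 31)]
Unfold 4 (reflect across v@24): 32 holes -> [(1, 16), (1, 19), (1, 20), (1, 23), (1, 24), (1, 27), (1, 28), (1, 31), (2, 16), (2, 19), (2, 20), (2, 23), (2, 24), (2, 27), (2, 28), (2, 31), (5, 16), (5, 19), (5, 20), (5, 23), (5, 24), (5, 27), (5, 28), (5, 31), (6, 16), (6, 19), (6, 20), (6, 23), (6, 24), (6, 27), (6, 28), (6, 31)]
Unfold 5 (reflect across v@16): 64 holes -> [(1, 0), (1, 3), (1, 4), (1, 7), (1, 8), (1, 11), (1, 12), (1, 15), (1, 16), (1, 19), (1, 20), (1, 23), (1, 24), (1, 27), (1, 28), (1, 31), (2, 0), (2, 3), (2, 4), (2, 7), (2, 8), (2, 11), (2, 12), (2, 15), (2, 16), (2, 19), (2, 20), (2, 23), (2, 24), (2, 27), (2, 28), (2, 31), (5, 0), (5, 3), (5, 4), (5, 7), (5, 8), (5, 11), (5, 12), (5, 15), (5, 16), (5, 19), (5, 20), (5, 23), (5, 24), (5, 27), (5, 28), (5, 31), (6, 0), (6, 3), (6, 4), (6, 7), (6, 8), (6, 11), (6, 12), (6, 15), (6, 16), (6, 19), (6, 20), (6, 23), (6, 24), (6, 27), (6, 28), (6, 31)]
Holes: [(1, 0), (1, 3), (1, 4), (1, 7), (1, 8), (1, 11), (1, 12), (1, 15), (1, 16), (1, 19), (1, 20), (1, 23), (1, 24), (1, 27), (1, 28), (1, 31), (2, 0), (2, 3), (2, 4), (2, 7), (2, 8), (2, 11), (2, 12), (2, 15), (2, 16), (2, 19), (2, 20), (2, 23), (2, 24), (2, 27), (2, 28), (2, 31), (5, 0), (5, 3), (5, 4), (5, 7), (5, 8), (5, 11), (5, 12), (5, 15), (5, 16), (5, 19), (5, 20), (5, 23), (5, 24), (5, 27), (5, 28), (5, 31), (6, 0), (6, 3), (6, 4), (6, 7), (6, 8), (6, 11), (6, 12), (6, 15), (6, 16), (6, 19), (6, 20), (6, 23), (6, 24), (6, 27), (6, 28), (6, 31)]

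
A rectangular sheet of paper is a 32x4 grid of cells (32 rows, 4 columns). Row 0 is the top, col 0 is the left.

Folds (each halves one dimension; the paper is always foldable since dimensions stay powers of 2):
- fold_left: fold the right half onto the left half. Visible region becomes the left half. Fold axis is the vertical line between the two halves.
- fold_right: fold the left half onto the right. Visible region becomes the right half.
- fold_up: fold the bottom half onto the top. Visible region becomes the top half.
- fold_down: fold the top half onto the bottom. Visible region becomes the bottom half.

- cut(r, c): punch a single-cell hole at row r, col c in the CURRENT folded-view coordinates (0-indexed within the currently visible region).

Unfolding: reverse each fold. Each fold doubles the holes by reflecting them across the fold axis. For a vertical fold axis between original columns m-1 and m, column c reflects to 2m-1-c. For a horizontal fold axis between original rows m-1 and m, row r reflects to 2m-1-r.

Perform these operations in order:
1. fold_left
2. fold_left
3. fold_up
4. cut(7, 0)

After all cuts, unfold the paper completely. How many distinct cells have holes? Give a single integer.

Answer: 8

Derivation:
Op 1 fold_left: fold axis v@2; visible region now rows[0,32) x cols[0,2) = 32x2
Op 2 fold_left: fold axis v@1; visible region now rows[0,32) x cols[0,1) = 32x1
Op 3 fold_up: fold axis h@16; visible region now rows[0,16) x cols[0,1) = 16x1
Op 4 cut(7, 0): punch at orig (7,0); cuts so far [(7, 0)]; region rows[0,16) x cols[0,1) = 16x1
Unfold 1 (reflect across h@16): 2 holes -> [(7, 0), (24, 0)]
Unfold 2 (reflect across v@1): 4 holes -> [(7, 0), (7, 1), (24, 0), (24, 1)]
Unfold 3 (reflect across v@2): 8 holes -> [(7, 0), (7, 1), (7, 2), (7, 3), (24, 0), (24, 1), (24, 2), (24, 3)]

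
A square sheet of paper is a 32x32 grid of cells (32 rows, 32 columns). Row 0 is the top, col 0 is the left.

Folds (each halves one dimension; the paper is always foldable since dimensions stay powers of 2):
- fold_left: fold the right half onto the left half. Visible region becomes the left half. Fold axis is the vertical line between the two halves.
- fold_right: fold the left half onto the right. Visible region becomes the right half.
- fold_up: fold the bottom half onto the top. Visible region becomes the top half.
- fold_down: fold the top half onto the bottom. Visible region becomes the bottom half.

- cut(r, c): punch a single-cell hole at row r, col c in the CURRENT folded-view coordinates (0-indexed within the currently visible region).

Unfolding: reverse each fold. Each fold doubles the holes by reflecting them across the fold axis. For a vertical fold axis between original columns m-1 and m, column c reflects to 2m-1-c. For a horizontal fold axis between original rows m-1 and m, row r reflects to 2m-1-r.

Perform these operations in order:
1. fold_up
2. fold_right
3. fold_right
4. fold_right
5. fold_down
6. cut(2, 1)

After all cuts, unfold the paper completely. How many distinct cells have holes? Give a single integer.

Answer: 32

Derivation:
Op 1 fold_up: fold axis h@16; visible region now rows[0,16) x cols[0,32) = 16x32
Op 2 fold_right: fold axis v@16; visible region now rows[0,16) x cols[16,32) = 16x16
Op 3 fold_right: fold axis v@24; visible region now rows[0,16) x cols[24,32) = 16x8
Op 4 fold_right: fold axis v@28; visible region now rows[0,16) x cols[28,32) = 16x4
Op 5 fold_down: fold axis h@8; visible region now rows[8,16) x cols[28,32) = 8x4
Op 6 cut(2, 1): punch at orig (10,29); cuts so far [(10, 29)]; region rows[8,16) x cols[28,32) = 8x4
Unfold 1 (reflect across h@8): 2 holes -> [(5, 29), (10, 29)]
Unfold 2 (reflect across v@28): 4 holes -> [(5, 26), (5, 29), (10, 26), (10, 29)]
Unfold 3 (reflect across v@24): 8 holes -> [(5, 18), (5, 21), (5, 26), (5, 29), (10, 18), (10, 21), (10, 26), (10, 29)]
Unfold 4 (reflect across v@16): 16 holes -> [(5, 2), (5, 5), (5, 10), (5, 13), (5, 18), (5, 21), (5, 26), (5, 29), (10, 2), (10, 5), (10, 10), (10, 13), (10, 18), (10, 21), (10, 26), (10, 29)]
Unfold 5 (reflect across h@16): 32 holes -> [(5, 2), (5, 5), (5, 10), (5, 13), (5, 18), (5, 21), (5, 26), (5, 29), (10, 2), (10, 5), (10, 10), (10, 13), (10, 18), (10, 21), (10, 26), (10, 29), (21, 2), (21, 5), (21, 10), (21, 13), (21, 18), (21, 21), (21, 26), (21, 29), (26, 2), (26, 5), (26, 10), (26, 13), (26, 18), (26, 21), (26, 26), (26, 29)]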